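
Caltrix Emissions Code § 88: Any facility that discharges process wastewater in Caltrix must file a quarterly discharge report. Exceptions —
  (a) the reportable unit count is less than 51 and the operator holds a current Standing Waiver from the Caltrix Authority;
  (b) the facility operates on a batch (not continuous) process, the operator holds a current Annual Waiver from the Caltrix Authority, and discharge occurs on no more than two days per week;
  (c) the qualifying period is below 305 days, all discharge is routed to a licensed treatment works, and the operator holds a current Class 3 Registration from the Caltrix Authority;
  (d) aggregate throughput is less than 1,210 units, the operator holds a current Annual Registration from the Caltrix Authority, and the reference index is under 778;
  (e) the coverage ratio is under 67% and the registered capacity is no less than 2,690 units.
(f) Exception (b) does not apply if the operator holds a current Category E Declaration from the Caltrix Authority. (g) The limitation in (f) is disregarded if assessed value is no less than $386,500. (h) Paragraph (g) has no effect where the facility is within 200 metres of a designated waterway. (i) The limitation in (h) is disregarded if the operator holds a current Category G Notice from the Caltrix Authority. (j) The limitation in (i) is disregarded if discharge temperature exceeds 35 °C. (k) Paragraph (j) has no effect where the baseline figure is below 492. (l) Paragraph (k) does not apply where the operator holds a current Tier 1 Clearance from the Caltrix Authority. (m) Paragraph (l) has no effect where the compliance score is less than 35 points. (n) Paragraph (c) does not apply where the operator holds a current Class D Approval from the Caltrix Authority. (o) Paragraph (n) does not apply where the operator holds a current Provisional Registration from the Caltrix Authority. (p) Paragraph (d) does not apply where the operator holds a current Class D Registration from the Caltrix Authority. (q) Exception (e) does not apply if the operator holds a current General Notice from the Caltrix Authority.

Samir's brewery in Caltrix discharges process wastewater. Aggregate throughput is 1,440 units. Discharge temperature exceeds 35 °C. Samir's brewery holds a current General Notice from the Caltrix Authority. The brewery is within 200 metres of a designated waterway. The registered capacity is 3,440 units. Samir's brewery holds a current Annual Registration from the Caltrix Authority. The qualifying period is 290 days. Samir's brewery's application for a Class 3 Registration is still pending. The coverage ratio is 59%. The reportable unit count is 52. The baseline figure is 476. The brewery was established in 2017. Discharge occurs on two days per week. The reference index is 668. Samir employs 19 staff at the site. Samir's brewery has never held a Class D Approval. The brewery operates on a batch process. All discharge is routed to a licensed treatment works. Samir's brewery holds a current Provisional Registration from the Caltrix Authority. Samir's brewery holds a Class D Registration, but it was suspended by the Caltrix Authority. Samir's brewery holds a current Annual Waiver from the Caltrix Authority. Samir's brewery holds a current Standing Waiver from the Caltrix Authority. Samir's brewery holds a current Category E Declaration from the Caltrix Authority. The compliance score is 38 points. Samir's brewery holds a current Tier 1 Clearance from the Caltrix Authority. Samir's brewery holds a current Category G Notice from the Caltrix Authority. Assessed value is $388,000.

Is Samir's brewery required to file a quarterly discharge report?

Yes — Samir's brewery must file a quarterly discharge report.

Exception (a) does not apply: the reportable unit count is 52, not less than 51.
All of (b)'s requirements are met (the facility operates on a batch process; a current Annual Waiver is held; discharge occurs on no more than two days per week). But: (f) applies — a current Category E Declaration is held. (g) applies (assessed value is $388,000, meeting the $386,500 threshold), but is overridden by (h): (h) operates against (g): the brewery is within 200 m of a designated waterway. (i) is triggered (a current Category G Notice is held), but is displaced by (j): (j) operates against (i): discharge temperature exceeds 35 °C. (k) would limit (j) — the baseline figure is 476, below the 492 limit — but (l) sets (k) aside: (l) operates — a current Tier 1 Clearance is held. (m) does not operate here (the compliance score is 38 points, not less than 35 points), so (l) stands. So (b) is unavailable.
Exception (c) fails — the Class 3 Registration is not current.
Exception (d) requires that aggregate throughput is less than 1,210 units; but aggregate throughput is 1,440 units, not less than 1,210 units, so (d) is unavailable.
Exception (e): the coverage ratio is 59%, under the 67% limit; the registered capacity is 3,440 units, meeting the 2,690 units threshold — every condition holds. But applying paragraph (q): (q) is engaged — a current General Notice is held. So (e) is unavailable.
None of the exceptions is available; § 88 applies in full.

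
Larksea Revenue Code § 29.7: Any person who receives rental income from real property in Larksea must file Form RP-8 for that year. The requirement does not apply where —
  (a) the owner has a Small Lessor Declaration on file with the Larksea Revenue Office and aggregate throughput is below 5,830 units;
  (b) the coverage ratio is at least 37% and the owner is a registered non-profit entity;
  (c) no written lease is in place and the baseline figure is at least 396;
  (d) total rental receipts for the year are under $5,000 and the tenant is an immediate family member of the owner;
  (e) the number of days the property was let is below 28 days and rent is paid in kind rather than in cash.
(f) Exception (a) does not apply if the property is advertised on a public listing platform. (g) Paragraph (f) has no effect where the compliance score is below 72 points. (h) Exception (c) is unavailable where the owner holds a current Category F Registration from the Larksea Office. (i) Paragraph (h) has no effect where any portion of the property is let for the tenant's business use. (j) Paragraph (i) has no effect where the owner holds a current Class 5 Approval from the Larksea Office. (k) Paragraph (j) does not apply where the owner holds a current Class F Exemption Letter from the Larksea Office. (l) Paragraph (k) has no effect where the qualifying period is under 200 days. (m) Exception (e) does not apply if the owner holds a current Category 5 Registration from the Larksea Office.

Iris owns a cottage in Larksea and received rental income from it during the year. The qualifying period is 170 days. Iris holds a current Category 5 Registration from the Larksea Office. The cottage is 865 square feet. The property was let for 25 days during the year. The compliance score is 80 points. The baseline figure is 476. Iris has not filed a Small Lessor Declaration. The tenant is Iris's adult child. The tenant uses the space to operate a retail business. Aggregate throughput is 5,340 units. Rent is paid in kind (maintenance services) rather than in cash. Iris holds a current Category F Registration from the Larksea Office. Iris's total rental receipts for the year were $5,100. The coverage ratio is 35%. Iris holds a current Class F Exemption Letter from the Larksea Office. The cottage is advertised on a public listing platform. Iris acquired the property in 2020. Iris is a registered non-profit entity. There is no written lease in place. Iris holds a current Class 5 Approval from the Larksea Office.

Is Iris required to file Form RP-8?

Exception (a) fails — no Small Lessor Declaration is on file.
Exception (b) does not apply: the coverage ratio is 35%, short of 37%.
Exception (c)'s conditions are all satisfied: there is no written lease; the baseline figure is 476, meeting the 396 threshold. Turning to paragraphs (h)–(l): (h) applies — a current Category F Registration is held. (i) would limit (h) — the space is let for business use — but (j) sets (i) aside: (j) operates against (i): a current Class 5 Approval is held. (k) would limit (j) — a current Class F Exemption Letter is held — but (l) sets (k) aside: (l) is triggered — the qualifying period is 170 days, under the 200 days limit. (c) is therefore removed.
Exception (d) requires that total rental receipts for the year are under $5,000; but total rental receipts for the year are $5,100, not under $5,000, so (d) is unavailable.
All of (e)'s requirements are met (the number of days the property was let is 25 days, below the 28 days limit; rent is paid in kind). But applying paragraph (m): (m) operates against (e): a current Category 5 Registration is held. So (e) is unavailable.
None of the exceptions is available; § 29.7 applies in full.

Yes — Iris must file Form RP-8.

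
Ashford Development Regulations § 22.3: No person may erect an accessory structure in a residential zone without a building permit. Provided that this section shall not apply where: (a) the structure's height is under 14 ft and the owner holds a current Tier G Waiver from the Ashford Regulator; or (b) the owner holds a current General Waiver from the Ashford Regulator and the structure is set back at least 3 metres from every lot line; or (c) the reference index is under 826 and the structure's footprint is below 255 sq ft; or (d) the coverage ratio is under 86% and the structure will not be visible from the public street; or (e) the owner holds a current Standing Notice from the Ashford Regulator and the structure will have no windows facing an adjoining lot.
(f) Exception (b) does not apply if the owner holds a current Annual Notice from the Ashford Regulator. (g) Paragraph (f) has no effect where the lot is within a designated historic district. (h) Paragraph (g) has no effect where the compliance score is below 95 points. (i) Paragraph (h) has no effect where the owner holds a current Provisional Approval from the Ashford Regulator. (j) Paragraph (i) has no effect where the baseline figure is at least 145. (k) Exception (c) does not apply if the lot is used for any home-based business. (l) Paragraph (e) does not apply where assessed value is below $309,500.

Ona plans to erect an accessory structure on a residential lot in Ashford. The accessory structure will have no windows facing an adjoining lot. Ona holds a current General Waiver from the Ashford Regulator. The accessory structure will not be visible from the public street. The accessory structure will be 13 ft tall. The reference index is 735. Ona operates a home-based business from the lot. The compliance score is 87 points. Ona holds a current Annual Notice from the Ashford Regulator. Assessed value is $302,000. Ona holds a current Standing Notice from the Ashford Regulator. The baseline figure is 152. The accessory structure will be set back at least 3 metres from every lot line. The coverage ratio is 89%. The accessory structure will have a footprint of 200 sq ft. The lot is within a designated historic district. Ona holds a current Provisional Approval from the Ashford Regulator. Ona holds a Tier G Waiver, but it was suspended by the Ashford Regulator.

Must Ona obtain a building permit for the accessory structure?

Yes — Ona must obtain a building permit.

Exception (a) does not apply: there is no Tier G Waiver in force.
Exception (b)'s conditions are all satisfied: a current General Waiver is held; the setback is at least 3 m on every side. However, paragraphs (f)–(j) must be considered: (f) operates against (b): a current Annual Notice is held. (g) applies (the lot is in a historic district), but is set aside by (h): (h) operates against (g): the compliance score is 87 points, below the 95 points limit. (i) is engaged (a current Provisional Approval is held), but is displaced by (j): (j) operates — the baseline figure is 152, meeting the 145 threshold. (b) is therefore removed.
Exception (c): the reference index is 735, under the 826 limit; the structure's footprint is 200 sq ft, below the 255 sq ft limit — every condition holds. But applying paragraph (k): (k) operates against (c): a home-based business operates on the lot. Exception (c) does not apply.
Exception (d) fails — the coverage ratio is 89%, not under 86%.
Exception (e): a current Standing Notice is held; no windows face an adjoining lot — every condition holds. However, paragraph (l) must be considered: (l) operates against (e): assessed value is $302,000, below the $309,500 limit. (e) is therefore removed.
Every exception is unavailable, so the rule governs.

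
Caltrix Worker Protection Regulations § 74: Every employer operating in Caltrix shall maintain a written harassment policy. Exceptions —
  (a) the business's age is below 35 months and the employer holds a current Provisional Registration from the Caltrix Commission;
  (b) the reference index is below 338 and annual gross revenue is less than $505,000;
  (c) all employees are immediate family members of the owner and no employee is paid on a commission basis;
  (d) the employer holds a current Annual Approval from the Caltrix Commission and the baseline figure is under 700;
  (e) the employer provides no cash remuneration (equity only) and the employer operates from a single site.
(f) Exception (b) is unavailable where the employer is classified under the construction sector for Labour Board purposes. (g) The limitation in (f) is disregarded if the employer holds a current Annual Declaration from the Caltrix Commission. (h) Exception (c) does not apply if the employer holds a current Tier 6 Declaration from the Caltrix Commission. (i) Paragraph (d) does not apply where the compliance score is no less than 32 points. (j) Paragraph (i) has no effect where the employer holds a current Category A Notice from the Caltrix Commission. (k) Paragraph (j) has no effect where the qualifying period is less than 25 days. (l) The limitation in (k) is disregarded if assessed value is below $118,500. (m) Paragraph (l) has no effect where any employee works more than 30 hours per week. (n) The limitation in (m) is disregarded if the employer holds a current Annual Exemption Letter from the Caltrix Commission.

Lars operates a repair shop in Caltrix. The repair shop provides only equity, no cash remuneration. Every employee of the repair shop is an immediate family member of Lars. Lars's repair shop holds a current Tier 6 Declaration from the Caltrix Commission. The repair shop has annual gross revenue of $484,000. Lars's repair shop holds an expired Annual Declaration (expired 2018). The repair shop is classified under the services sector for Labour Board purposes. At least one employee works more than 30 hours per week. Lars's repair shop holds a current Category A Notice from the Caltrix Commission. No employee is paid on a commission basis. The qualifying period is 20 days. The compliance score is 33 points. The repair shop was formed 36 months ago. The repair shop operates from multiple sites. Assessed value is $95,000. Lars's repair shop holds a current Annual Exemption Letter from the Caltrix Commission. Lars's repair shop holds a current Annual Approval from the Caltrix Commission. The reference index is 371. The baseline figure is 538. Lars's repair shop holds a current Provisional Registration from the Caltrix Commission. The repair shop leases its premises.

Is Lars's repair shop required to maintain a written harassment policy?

No — exception (d) applies; Lars's repair shop is not required to maintain a written harassment policy.

Exception (a) requires that the business's age is below 35 months; but the business's age is 36 months, not below 35 months, so (a) is unavailable.
Exception (b) requires that the reference index is below 338; but the reference index is 371, not below 338, so (b) is unavailable.
All of (c)'s requirements are met (every employee is an immediate family member; no employee is paid on commission). Turning to paragraph (h): (h) operates against (c): a current Tier 6 Declaration is held. Exception (c) does not apply.
All of (d)'s requirements are met (a current Annual Approval is held; the baseline figure is 538, under the 700 limit). Applying paragraphs (i)–(n): (i) is engaged (the compliance score is 33 points, meeting the 32 points threshold), but is overridden by (j): (j) operates against (i): a current Category A Notice is held. (k) would limit (j) — the qualifying period is 20 days, less than the 25 days limit — but (l) sets (k) aside: (l) operates against (k): assessed value is $95,000, below the $118,500 limit. (m) operates (at least one employee exceeds 30 hours/week), but is displaced by (n): (n) operates — a current Annual Exemption Letter is held. (d) remains available.
Exception (e) requires that the employer operates from a single site; but the employer operates from multiple sites, so (e) is unavailable.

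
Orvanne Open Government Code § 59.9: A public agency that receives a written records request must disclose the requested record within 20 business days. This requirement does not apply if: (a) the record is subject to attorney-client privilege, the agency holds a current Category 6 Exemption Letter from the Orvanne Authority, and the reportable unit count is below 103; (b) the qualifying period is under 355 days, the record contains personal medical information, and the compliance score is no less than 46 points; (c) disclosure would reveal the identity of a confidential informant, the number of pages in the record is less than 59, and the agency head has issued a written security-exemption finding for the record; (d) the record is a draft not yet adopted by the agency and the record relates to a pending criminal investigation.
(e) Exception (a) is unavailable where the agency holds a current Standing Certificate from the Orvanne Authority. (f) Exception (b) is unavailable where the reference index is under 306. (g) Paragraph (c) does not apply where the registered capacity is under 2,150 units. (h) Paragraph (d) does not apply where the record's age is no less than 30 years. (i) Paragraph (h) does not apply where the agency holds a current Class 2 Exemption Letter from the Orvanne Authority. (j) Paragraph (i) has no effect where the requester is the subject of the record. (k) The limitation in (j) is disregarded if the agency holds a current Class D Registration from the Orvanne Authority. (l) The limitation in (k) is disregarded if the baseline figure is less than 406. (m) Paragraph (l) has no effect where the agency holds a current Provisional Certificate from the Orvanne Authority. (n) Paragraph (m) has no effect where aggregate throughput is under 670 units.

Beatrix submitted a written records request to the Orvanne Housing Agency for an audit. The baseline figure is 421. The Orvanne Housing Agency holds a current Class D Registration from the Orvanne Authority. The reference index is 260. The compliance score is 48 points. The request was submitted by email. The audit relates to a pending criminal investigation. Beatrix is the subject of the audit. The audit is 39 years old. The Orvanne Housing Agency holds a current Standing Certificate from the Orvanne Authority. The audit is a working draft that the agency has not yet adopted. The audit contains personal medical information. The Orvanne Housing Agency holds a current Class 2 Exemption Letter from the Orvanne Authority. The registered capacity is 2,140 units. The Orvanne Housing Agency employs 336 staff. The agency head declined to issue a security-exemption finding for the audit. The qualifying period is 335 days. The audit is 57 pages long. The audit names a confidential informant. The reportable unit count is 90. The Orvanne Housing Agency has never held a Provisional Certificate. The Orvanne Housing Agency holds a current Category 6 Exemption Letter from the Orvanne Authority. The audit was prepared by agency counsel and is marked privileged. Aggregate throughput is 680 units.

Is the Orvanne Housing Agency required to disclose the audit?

No — exception (d) applies; the Orvanne Housing Agency is not required to disclose the audit.

Exception (a)'s conditions are all satisfied: the audit is privileged; a current Category 6 Exemption Letter is held; the reportable unit count is 90, below the 103 limit. But: (e) applies — a current Standing Certificate is held. So (a) is unavailable.
Exception (b)'s conditions are all satisfied: the qualifying period is 335 days, under the 355 days limit; the audit contains personal medical information; the compliance score is 48 points, meeting the 46 points threshold. However, paragraph (f) must be considered: (f) operates — the reference index is 260, under the 306 limit. So (b) is unavailable.
Exception (c) fails — the agency head declined to issue a security-exemption finding.
Exception (d): the audit is an unadopted draft; the audit relates to a pending investigation — every condition holds. As to paragraphs (h)–(n): (h) would limit (d) — the record's age is 39 years, meeting the 30 years threshold — but (i) sets (h) aside: (i) operates against (h): a current Class 2 Exemption Letter is held. (j) would limit (i) — Beatrix is the subject of the audit — but (k) sets (j) aside: (k) operates against (j): a current Class D Registration is held. (l) is not triggered (the baseline figure is 421, not less than 406), so (k) stands. Exception (d) stands.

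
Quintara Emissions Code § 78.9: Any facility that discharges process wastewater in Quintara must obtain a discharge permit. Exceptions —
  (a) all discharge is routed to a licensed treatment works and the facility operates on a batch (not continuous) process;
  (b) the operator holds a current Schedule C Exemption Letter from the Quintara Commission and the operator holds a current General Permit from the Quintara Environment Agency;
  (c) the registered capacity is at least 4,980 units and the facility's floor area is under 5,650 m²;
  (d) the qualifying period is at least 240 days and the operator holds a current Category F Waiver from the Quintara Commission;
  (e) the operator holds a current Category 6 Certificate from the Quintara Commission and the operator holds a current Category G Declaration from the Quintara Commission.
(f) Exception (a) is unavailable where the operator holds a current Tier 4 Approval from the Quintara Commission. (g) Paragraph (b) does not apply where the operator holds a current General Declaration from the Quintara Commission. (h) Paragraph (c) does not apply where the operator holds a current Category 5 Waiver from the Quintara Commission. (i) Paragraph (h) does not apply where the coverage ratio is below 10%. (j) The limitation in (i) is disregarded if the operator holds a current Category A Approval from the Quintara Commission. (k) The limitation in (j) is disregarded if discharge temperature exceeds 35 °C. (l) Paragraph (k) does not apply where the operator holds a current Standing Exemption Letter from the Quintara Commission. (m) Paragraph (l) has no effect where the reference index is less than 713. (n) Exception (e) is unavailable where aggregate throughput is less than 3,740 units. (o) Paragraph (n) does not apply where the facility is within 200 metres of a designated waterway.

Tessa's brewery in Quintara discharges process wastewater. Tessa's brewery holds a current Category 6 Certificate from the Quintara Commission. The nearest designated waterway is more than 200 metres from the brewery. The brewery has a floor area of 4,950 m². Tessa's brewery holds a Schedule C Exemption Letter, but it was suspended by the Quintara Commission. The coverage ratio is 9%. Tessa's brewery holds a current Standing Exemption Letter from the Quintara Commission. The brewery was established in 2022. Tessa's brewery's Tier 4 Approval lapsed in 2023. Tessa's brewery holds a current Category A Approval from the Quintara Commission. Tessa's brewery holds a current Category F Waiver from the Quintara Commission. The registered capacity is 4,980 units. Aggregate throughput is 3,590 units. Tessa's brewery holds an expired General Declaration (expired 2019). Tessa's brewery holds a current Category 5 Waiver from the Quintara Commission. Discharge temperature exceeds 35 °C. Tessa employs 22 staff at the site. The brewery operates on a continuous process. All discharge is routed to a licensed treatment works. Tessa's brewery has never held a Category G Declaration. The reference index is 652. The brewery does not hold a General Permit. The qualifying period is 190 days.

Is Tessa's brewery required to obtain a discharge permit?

Exception (a) requires that the facility operates on a batch (not continuous) process; but the facility operates on a continuous process, so (a) is unavailable.
Exception (b) requires that the operator holds a current Schedule C Exemption Letter from the Quintara Commission; but no current Schedule C Exemption Letter is held, so (b) is unavailable.
All of (c)'s requirements are met (the registered capacity is 4,980 units, meeting the 4,980 units threshold; the facility's floor area is 4,950 m², under the 5,650 m² limit). Considering the limiting provisions: (h) is engaged (a current Category 5 Waiver is held), but is set aside by (i): (i) operates — the coverage ratio is 9%, below the 10% limit. (j) applies (a current Category A Approval is held), but is itself disapplied by (k): (k) operates against (j): discharge temperature exceeds 35 °C. (l) would limit (k) — a current Standing Exemption Letter is held — but (m) sets (l) aside: (m) applies — the reference index is 652, less than the 713 limit. So (c) applies.
Exception (d) fails — the qualifying period is 190 days, short of 240 days.
Exception (e) requires that the operator holds a current Category G Declaration from the Quintara Commission; but the Category G Declaration is not current, so (e) is unavailable.

No — exception (c) applies; Tessa's brewery is not required to obtain a discharge permit.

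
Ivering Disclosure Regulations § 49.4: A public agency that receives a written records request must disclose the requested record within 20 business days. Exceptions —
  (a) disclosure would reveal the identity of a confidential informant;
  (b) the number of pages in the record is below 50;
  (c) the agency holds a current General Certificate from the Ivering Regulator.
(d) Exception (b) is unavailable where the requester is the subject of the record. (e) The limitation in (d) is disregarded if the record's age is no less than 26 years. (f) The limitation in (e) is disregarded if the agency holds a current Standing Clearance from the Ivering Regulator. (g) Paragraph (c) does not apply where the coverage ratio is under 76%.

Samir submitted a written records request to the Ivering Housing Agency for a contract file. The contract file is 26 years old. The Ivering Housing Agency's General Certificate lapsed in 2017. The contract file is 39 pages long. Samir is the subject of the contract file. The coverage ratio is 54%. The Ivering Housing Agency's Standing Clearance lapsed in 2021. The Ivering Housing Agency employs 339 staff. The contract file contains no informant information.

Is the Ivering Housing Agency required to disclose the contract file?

No — exception (b) applies; the Ivering Housing Agency is not required to disclose the contract file.

Exception (a) requires that disclosure would reveal the identity of a confidential informant; but the contract file contains no informant information, so (a) is unavailable.
Exception (b) is satisfied on its face — the number of pages in the record is 39, below the 50 limit. As to paragraphs (d)–(f): (d) is triggered (Samir is the subject of the contract file), but is overridden by (e): (e) operates — the record's age is 26 years, meeting the 26 years threshold. (f) is not engaged (there is no Standing Clearance in force), so (e) stands. Exception (b) stands.
Exception (c) does not apply: no current General Certificate is held.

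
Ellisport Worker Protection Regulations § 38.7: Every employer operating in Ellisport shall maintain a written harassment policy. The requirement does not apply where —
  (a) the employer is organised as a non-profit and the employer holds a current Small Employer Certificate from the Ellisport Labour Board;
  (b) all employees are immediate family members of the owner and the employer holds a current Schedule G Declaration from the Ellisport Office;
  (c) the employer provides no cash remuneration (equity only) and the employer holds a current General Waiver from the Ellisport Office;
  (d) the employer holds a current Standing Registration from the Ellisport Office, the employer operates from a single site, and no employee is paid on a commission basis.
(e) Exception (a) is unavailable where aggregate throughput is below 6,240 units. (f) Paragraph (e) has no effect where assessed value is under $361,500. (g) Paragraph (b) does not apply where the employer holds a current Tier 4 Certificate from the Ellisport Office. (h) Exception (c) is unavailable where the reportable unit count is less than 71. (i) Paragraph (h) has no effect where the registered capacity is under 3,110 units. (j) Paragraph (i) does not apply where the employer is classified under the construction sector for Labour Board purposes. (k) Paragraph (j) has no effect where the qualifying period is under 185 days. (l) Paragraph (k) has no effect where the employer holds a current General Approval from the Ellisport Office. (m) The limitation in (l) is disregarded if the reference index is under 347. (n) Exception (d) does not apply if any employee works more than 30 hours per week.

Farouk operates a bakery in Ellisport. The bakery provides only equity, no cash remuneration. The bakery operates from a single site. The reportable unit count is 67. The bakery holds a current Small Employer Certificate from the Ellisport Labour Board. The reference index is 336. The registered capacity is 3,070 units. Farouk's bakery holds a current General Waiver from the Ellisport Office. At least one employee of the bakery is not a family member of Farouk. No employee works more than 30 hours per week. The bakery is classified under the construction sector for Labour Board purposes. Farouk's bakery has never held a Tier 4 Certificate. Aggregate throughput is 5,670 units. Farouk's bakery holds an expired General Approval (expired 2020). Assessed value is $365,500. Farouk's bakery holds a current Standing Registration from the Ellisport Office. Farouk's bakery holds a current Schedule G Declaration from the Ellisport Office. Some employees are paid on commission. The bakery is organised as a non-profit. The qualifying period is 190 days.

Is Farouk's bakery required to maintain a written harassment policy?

All of (a)'s requirements are met (the employer is a non-profit; a current Small Employer Certificate is held). But: (e) applies — aggregate throughput is 5,670 units, below the 6,240 units limit. (f) is not triggered (assessed value is $365,500, not under $361,500), so (e) stands. So (a) is unavailable.
Exception (b) does not apply: at least one employee is not a family member.
Exception (c)'s conditions are all satisfied: remuneration is equity-only; a current General Waiver is held. But applying paragraphs (h)–(m): (h) applies — the reportable unit count is 67, less than the 71 limit. (i) would limit (h) — the registered capacity is 3,070 units, under the 3,110 units limit — but (j) sets (i) aside: (j) operates against (i): the bakery is classified under the construction sector. (k), which would lift (j), is inapplicable — the qualifying period is 190 days, not under 185 days. So (c) is unavailable.
Exception (d) requires that no employee is paid on a commission basis; but some employees are paid on commission, so (d) is unavailable.
No exception is made out. Farouk's bakery falls within the general rule.

Yes — Farouk's bakery must maintain a written harassment policy.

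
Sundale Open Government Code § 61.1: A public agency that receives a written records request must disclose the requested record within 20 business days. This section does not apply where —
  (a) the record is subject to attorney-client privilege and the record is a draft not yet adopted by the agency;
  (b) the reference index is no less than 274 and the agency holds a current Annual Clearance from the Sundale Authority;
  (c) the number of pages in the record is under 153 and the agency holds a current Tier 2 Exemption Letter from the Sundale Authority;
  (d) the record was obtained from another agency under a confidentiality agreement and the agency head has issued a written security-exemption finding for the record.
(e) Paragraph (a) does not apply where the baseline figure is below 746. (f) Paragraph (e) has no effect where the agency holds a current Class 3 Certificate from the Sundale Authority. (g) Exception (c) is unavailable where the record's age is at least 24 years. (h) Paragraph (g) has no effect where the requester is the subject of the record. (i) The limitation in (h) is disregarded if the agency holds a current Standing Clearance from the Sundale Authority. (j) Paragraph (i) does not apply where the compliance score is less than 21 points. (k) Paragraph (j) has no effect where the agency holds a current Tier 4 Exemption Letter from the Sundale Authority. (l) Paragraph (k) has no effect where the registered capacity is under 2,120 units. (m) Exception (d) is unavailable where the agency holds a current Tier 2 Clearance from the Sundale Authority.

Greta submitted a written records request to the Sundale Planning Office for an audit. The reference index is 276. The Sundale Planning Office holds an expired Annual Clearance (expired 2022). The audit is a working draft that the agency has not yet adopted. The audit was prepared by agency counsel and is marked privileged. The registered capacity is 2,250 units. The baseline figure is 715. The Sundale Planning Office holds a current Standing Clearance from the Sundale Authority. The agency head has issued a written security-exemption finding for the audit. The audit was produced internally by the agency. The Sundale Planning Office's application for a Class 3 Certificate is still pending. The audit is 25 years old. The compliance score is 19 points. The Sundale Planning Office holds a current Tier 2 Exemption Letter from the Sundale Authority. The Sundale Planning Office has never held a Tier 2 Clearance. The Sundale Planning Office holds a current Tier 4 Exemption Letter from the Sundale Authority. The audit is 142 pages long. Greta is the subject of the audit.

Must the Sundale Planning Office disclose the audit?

Yes — the Sundale Planning Office must disclose the audit.

Exception (a)'s conditions are all satisfied: the audit is privileged; the audit is an unadopted draft. But applying paragraphs (e)–(f): (e) is engaged — the baseline figure is 715, below the 746 limit. (f), which would lift (e), is inapplicable — there is no Class 3 Certificate in force. So (a) is unavailable.
Exception (b) does not apply: the Annual Clearance is not current.
Exception (c): the number of pages in the record is 142, under the 153 limit; a current Tier 2 Exemption Letter is held — every condition holds. But: (g) is triggered — the record's age is 25 years, meeting the 24 years threshold. (h) is engaged (Greta is the subject of the audit), but is displaced by (i): (i) applies — a current Standing Clearance is held. (j) would limit (i) — the compliance score is 19 points, less than the 21 points limit — but (k) sets (j) aside: (k) operates against (j): a current Tier 4 Exemption Letter is held. (l), which would lift (k), does not operate here — the registered capacity is 2,250 units, not under 2,120 units. Exception (c) does not apply.
Exception (d) does not apply: the audit was produced internally.
None of the exceptions is available; § 61.1 applies in full.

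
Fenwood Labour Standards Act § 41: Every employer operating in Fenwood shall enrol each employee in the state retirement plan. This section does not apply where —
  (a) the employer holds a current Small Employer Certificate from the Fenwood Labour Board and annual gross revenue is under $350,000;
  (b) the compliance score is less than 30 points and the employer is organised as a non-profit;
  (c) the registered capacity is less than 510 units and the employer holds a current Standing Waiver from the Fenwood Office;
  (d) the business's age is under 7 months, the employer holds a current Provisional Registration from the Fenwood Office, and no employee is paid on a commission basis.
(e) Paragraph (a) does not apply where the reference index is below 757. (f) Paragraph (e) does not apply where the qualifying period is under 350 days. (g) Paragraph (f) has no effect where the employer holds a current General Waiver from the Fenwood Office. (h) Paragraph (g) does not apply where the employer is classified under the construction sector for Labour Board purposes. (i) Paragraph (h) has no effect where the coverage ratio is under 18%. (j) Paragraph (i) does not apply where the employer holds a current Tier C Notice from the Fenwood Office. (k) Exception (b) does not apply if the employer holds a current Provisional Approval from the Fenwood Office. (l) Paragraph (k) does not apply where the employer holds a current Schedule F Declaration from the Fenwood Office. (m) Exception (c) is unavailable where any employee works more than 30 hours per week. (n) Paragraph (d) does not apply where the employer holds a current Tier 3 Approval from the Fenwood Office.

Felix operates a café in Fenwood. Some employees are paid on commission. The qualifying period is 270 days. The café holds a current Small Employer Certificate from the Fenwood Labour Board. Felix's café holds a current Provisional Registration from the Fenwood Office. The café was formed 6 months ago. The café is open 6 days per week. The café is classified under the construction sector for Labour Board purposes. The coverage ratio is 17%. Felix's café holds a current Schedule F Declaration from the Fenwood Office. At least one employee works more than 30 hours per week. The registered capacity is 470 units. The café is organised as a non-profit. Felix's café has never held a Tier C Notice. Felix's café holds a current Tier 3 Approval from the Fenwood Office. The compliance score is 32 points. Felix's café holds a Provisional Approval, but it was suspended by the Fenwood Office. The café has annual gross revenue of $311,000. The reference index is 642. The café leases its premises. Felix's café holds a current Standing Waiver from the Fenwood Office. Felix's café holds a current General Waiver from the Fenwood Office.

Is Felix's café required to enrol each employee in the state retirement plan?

Yes — Felix's café must enrol each employee in the state retirement plan.

All of (a)'s requirements are met (a current Small Employer Certificate is held; annual gross revenue is $311,000, under the $350,000 limit). But applying paragraphs (e)–(j): (e) operates against (a): the reference index is 642, below the 757 limit. (f) applies (the qualifying period is 270 days, under the 350 days limit), but is overridden by (g): (g) operates against (f): a current General Waiver is held. (h) applies (the café is classified under the construction sector), but yields to (i): (i) operates against (h): the coverage ratio is 17%, under the 18% limit. (j) is inapplicable (no current Tier C Notice is held), so (i) stands. (a) is therefore removed.
Exception (b) requires that the compliance score is less than 30 points; but the compliance score is 32 points, not less than 30 points, so (b) is unavailable.
Exception (c): the registered capacity is 470 units, less than the 510 units limit; a current Standing Waiver is held — every condition holds. However, paragraph (m) must be considered: (m) operates against (c): at least one employee exceeds 30 hours/week. (c) is therefore removed.
Exception (d) does not apply: some employees are paid on commission.
Every exception is unavailable, so the rule governs.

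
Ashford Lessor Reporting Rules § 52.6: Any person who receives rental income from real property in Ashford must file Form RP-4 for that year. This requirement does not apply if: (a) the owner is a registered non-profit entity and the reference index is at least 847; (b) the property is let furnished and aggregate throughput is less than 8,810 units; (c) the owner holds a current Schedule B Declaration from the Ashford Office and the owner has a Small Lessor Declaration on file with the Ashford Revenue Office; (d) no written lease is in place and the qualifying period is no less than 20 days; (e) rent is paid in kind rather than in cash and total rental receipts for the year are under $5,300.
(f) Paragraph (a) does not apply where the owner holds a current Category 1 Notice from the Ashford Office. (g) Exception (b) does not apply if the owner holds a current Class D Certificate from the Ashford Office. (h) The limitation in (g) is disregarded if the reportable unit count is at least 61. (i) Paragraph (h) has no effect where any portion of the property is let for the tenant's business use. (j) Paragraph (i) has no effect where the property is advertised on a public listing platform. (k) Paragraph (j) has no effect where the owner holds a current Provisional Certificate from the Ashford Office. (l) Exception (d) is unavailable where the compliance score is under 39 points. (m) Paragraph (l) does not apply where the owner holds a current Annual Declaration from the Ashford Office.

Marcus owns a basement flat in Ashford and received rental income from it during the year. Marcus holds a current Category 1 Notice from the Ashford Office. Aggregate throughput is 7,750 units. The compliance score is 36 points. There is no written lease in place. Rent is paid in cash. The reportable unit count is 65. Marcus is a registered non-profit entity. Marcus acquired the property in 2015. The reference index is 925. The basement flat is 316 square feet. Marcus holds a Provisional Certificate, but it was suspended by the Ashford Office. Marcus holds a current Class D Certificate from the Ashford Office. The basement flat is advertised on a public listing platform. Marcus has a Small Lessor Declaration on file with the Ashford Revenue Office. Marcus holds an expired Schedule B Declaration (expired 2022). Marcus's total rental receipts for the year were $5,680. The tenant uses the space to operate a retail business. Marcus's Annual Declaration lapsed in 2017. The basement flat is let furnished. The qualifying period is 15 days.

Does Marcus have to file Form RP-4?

Exception (a): Marcus is a registered non-profit; the reference index is 925, meeting the 847 threshold — every condition holds. However, paragraph (f) must be considered: (f) is triggered — a current Category 1 Notice is held. (a) is therefore removed.
All of (b)'s requirements are met (the property is let furnished; aggregate throughput is 7,750 units, less than the 8,810 units limit). Considering the limiting provisions: (g) is engaged (a current Class D Certificate is held), but is displaced by (h): (h) operates against (g): the reportable unit count is 65, meeting the 61 threshold. (i) would limit (h) — the space is let for business use — but (j) sets (i) aside: (j) applies — the property is publicly advertised. (k) is not triggered (the Provisional Certificate is not current), so (j) stands. So (b) applies.
Exception (c) fails — there is no Schedule B Declaration in force.
Exception (d) requires that the qualifying period is no less than 20 days; but the qualifying period is 15 days, short of 20 days, so (d) is unavailable.
Exception (e) fails — rent is paid in cash.

No — exception (b) applies; Marcus is not required to file Form RP-4.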